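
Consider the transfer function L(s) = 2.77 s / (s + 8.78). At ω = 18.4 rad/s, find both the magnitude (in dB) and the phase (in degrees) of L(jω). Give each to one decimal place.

|j18.4| = 18.4
|j18.4 + 8.78| = √(18.4² + 8.78²) = 20.39
|L(j18.4)| = 2.77 × 18.4 / 20.39 = 2.5
20 log₁₀(2.5) = 7.96 dB
∠(j18.4) = 90.00°
∠(j18.4 + 8.78) = arctan(18.4/8.78) = 64.49°
∠L(j18.4) = 90.00° − 64.49° = 25.51°

|L| = 8.0 dB, ∠L = 25.5 deg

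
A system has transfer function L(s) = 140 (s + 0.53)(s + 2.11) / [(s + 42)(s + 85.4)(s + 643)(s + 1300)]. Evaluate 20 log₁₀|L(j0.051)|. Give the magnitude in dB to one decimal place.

-145.6 dB

|j0.051 + 0.53| = √(0.051² + 0.53²) = 0.5324
|j0.051 + 2.11| = √(0.051² + 2.11²) = 2.111
|j0.051 + 42| = √(0.051² + 42²) = 42
|j0.051 + 85.4| = √(0.051² + 85.4²) = 85.4
|j0.051 + 643| = √(0.051² + 643²) = 643
|j0.051 + 1300| = √(0.051² + 1300²) = 1300
|L(j0.051)| = 140 × 0.5324 × 2.111 / (42 × 85.4 × 643 × 1300) = 5.2475e-08
20 log₁₀(5.2475e-08) = -145.60 dB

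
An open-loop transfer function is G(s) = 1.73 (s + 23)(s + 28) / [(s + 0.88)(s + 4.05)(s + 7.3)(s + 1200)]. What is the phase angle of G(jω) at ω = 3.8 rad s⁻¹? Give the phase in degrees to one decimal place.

-130.7°

∠(j3.8 + 23) = arctan(3.8/23) = 9.38°
∠(j3.8 + 28) = arctan(3.8/28) = 7.73°
∠(j3.8 + 0.88) = arctan(3.8/0.88) = 76.96°
∠(j3.8 + 4.05) = arctan(3.8/4.05) = 43.18°
∠(j3.8 + 7.3) = arctan(3.8/7.3) = 27.50°
∠(j3.8 + 1200) = arctan(3.8/1200) = 0.18°
∠G(j3.8) = 9.38° + 7.73° − (76.96° + 43.18° + 27.50° + 0.18°) = -130.71°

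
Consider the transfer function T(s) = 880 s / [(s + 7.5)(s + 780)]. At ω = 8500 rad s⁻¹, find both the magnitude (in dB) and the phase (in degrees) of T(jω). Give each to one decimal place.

|T| = -19.7 dB, ∠T = -84.7°

|j8500| = 8500
|j8500 + 7.5| = √(8500² + 7.5²) = 8500
|j8500 + 780| = √(8500² + 780²) = 8536
|T(j8500)| = 880 × 8500 / (8500 × 8536) = 0.1031
20 log₁₀(0.1031) = -19.74 dB
∠(j8500) = 90.00°
∠(j8500 + 7.5) = arctan(8500/7.5) = 89.95°
∠(j8500 + 780) = arctan(8500/780) = 84.76°
∠T(j8500) = 90.00° − (89.95° + 84.76°) = -84.71°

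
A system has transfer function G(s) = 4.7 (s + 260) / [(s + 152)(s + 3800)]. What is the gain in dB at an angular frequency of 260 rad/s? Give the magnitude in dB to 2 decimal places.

-56.44 dB

|j260 + 260| = √(260² + 260²) = 367.7
|j260 + 152| = √(260² + 152²) = 301.2
|j260 + 3800| = √(260² + 3800²) = 3809
|G(j260)| = 4.7 × 367.7 / (301.2 × 3809) = 0.0015065
20 log₁₀(0.0015065) = -56.440 dB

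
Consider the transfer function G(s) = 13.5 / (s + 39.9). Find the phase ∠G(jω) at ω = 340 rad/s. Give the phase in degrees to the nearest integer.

∠(j340 + 39.9) = arctan(340/39.9) = 83.31°
∠G(j340) = −83.31° = -83.31°

-83 deg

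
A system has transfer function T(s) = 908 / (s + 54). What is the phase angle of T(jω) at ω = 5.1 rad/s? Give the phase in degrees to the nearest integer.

-5 deg

∠(j5.1 + 54) = arctan(5.1/54) = 5.40°
∠T(j5.1) = −5.40° = -5.40°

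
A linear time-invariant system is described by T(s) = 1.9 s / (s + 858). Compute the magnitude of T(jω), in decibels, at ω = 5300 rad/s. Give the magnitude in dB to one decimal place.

5.5 dB

|j5300| = 5300
|j5300 + 858| = √(5300² + 858²) = 5369
|T(j5300)| = 1.9 × 5300 / 5369 = 1.8756
20 log₁₀(1.8756) = 5.46 dB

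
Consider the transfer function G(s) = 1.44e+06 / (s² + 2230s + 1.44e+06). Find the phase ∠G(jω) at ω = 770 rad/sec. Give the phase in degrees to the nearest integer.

-64 deg

∠[(j770)² + 2230(j770) + 1.44e+06] = ∠[8.471e+05 + j1.7171e+06] = 63.74°
∠G(j770) = −63.74° = -63.74°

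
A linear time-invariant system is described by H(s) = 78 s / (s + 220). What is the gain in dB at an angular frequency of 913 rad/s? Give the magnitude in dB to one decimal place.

37.6 dB

|j913| = 913
|j913 + 220| = √(913² + 220²) = 939.1
|H(j913)| = 78 × 913 / 939.1 = 75.83
20 log₁₀(75.83) = 37.60 dB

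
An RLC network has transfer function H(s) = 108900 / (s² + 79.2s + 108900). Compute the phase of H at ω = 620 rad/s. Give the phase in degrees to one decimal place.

∠[(j620)² + 79.2(j620) + 108900] = ∠[-2.755e+05 + j49104] = 169.89°
∠H(j620) = −169.89° = -169.89°

-169.9 deg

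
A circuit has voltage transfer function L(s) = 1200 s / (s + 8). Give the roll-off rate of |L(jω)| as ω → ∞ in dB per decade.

0 dB/decade

With 1 zero and 1 pole, the high-frequency asymptotic slope is 20 × (1 − 1) = 0 dB/decade.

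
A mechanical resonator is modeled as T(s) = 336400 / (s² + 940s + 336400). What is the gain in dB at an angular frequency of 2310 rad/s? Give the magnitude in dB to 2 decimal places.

-24.19 dB

|(j2310)² + 940(j2310) + 336400| = |-4.9997e+06 + j2.1714e+06| = 5.451e+06
|T(j2310)| = 336400 / 5.451e+06 = 0.061715
20 log₁₀(0.061715) = -24.192 dB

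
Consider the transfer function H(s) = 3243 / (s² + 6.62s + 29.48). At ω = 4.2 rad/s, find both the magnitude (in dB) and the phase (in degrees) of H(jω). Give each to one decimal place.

|H| = 40.6 dB, ∠H = -66.9°

|(j4.2)² + 6.62(j4.2) + 29.48| = |11.84 + j27.804| = 30.22
|H(j4.2)| = 3243 / 30.22 = 107.31
20 log₁₀(107.31) = 40.61 dB
∠[(j4.2)² + 6.62(j4.2) + 29.48] = ∠[11.84 + j27.804] = 66.93°
∠H(j4.2) = −66.93° = -66.93°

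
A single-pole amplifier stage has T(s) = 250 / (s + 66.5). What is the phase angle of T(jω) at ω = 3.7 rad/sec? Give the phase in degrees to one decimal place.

-3.2°

∠(j3.7 + 66.5) = arctan(3.7/66.5) = 3.18°
∠T(j3.7) = −3.18° = -3.18°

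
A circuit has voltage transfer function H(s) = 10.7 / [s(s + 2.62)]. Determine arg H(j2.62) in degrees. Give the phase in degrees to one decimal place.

∠(j2.62 + 2.62) = arctan(2.62/2.62) = 45.00°
∠(j2.62) = 90.00°
∠H(j2.62) = − (45.00° + 90.00°) = -135.00°

-135.0°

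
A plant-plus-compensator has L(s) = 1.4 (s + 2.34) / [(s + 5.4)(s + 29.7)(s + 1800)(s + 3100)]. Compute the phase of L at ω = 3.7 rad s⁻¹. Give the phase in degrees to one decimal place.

∠(j3.7 + 2.34) = arctan(3.7/2.34) = 57.69°
∠(j3.7 + 5.4) = arctan(3.7/5.4) = 34.42°
∠(j3.7 + 29.7) = arctan(3.7/29.7) = 7.10°
∠(j3.7 + 1800) = arctan(3.7/1800) = 0.12°
∠(j3.7 + 3100) = arctan(3.7/3100) = 0.07°
∠L(j3.7) = 57.69° − (34.42° + 7.10° + 0.12° + 0.07°) = 15.98°

16.0°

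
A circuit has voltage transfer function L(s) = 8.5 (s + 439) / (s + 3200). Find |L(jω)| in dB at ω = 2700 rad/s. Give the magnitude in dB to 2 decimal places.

14.89 dB

|j2700 + 439| = √(2700² + 439²) = 2735
|j2700 + 3200| = √(2700² + 3200²) = 4187
|L(j2700)| = 8.5 × 2735 / 4187 = 5.5534
20 log₁₀(5.5534) = 14.891 dB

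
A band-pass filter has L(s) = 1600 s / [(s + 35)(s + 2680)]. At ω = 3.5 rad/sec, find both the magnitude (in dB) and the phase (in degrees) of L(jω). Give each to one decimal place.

|L| = -24.5 dB, ∠L = 84.2°

|j3.5| = 3.5
|j3.5 + 35| = √(3.5² + 35²) = 35.17
|j3.5 + 2680| = √(3.5² + 2680²) = 2680
|L(j3.5)| = 1600 × 3.5 / (35.17 × 2680) = 0.059405
20 log₁₀(0.059405) = -24.52 dB
∠(j3.5) = 90.00°
∠(j3.5 + 35) = arctan(3.5/35) = 5.71°
∠(j3.5 + 2680) = arctan(3.5/2680) = 0.07°
∠L(j3.5) = 90.00° − (5.71° + 0.07°) = 84.21°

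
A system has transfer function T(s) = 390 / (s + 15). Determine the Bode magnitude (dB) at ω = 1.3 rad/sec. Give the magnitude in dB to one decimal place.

28.3 dB

|j1.3 + 15| = √(1.3² + 15²) = 15.06
|T(j1.3)| = 390 / 15.06 = 25.903
20 log₁₀(25.903) = 28.27 dB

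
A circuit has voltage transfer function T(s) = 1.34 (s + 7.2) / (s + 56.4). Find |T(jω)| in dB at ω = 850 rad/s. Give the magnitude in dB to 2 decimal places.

2.52 dB

|j850 + 7.2| = √(850² + 7.2²) = 850
|j850 + 56.4| = √(850² + 56.4²) = 851.9
|T(j850)| = 1.34 × 850 / 851.9 = 1.3371
20 log₁₀(1.3371) = 2.523 dB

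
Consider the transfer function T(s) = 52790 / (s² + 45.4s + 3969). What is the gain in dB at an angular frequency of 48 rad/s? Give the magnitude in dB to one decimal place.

25.7 dB

|(j48)² + 45.4(j48) + 3969| = |1665 + j2179.2| = 2742
|T(j48)| = 52790 / 2742 = 19.249
20 log₁₀(19.249) = 25.69 dB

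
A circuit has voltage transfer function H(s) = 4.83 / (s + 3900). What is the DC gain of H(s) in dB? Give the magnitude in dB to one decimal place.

-58.1 dB

H(0) = 4.83 / 3900 = 0.0012385
20 log₁₀(0.0012385) = -58.14 dB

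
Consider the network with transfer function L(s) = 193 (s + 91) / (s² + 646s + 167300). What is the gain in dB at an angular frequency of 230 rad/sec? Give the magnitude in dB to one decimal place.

-11.9 dB

|j230 + 91| = √(230² + 91²) = 247.3
|(j230)² + 646(j230) + 167300| = |1.144e+05 + j1.4858e+05| = 1.875e+05
|L(j230)| = 193 × 247.3 / 1.875e+05 = 0.25458
20 log₁₀(0.25458) = -11.88 dB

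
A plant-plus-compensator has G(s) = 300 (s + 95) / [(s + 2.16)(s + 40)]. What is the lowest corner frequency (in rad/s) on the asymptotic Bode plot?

2.16 rad/s

Break frequencies occur at each pole and zero magnitude: 2.16 rad/s, 40 rad/s, 95 rad/s.
The lowest is 2.16 rad/s.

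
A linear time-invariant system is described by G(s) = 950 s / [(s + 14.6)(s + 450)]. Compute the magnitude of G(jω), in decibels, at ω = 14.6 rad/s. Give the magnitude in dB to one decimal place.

|j14.6| = 14.6
|j14.6 + 14.6| = √(14.6² + 14.6²) = 20.65
|j14.6 + 450| = √(14.6² + 450²) = 450.2
|G(j14.6)| = 950 × 14.6 / (20.65 × 450.2) = 1.492
20 log₁₀(1.492) = 3.48 dB

3.5 dB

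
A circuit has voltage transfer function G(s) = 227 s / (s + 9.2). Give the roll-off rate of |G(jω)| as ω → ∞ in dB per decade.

0 dB/decade

With 1 zero and 1 pole, the high-frequency asymptotic slope is 20 × (1 − 1) = 0 dB/decade.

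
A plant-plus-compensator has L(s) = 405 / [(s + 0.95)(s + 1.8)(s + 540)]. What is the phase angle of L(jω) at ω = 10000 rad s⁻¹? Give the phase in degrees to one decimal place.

-266.9°

∠(j10000 + 0.95) = arctan(10000/0.95) = 89.99°
∠(j10000 + 1.8) = arctan(10000/1.8) = 89.99°
∠(j10000 + 540) = arctan(10000/540) = 86.91°
∠L(j10000) = − (89.99° + 89.99° + 86.91°) = -266.89°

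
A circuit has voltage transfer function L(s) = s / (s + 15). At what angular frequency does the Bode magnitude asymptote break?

The single real pole at s = −15 gives a corner at ω = 15 rad/s.

15 rad/s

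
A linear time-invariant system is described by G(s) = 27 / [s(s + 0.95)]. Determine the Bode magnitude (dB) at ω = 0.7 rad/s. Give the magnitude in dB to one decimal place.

|j0.7 + 0.95| = √(0.7² + 0.95²) = 1.18
|j0.7| = 0.7
|G(j0.7)| = 27 / (1.18 × 0.7) = 32.686
20 log₁₀(32.686) = 30.29 dB

30.3 dB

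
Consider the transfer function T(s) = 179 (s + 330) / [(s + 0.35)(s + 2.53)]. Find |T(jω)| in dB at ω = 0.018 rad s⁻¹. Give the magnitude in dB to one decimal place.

96.5 dB

|j0.018 + 330| = √(0.018² + 330²) = 330
|j0.018 + 0.35| = √(0.018² + 0.35²) = 0.3505
|j0.018 + 2.53| = √(0.018² + 2.53²) = 2.53
|T(j0.018)| = 179 × 330 / (0.3505 × 2.53) = 66618
20 log₁₀(66618) = 96.47 dB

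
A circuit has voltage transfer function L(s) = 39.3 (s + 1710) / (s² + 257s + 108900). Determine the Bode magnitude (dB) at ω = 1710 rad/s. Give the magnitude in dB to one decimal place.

|j1710 + 1710| = √(1710² + 1710²) = 2418
|(j1710)² + 257(j1710) + 108900| = |-2.8152e+06 + j4.3947e+05| = 2.849e+06
|L(j1710)| = 39.3 × 2418 / 2.849e+06 = 0.033355
20 log₁₀(0.033355) = -29.54 dB

-29.5 dB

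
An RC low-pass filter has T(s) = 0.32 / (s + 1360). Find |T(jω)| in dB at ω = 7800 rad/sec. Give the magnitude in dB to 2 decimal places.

|j7800 + 1360| = √(7800² + 1360²) = 7918
|T(j7800)| = 0.32 / 7918 = 4.0416e-05
20 log₁₀(4.0416e-05) = -87.869 dB

-87.87 dB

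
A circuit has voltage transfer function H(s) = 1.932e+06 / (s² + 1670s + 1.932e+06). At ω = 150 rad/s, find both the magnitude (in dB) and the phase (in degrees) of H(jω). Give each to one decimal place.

|H| = 0.0 dB, ∠H = -7.5 deg

|(j150)² + 1670(j150) + 1.932e+06| = |1.9095e+06 + j2.505e+05| = 1.926e+06
|H(j150)| = 1.932e+06 / 1.926e+06 = 1.0032
20 log₁₀(1.0032) = 0.03 dB
∠[(j150)² + 1670(j150) + 1.932e+06] = ∠[1.9095e+06 + j2.505e+05] = 7.47°
∠H(j150) = −7.47° = -7.47°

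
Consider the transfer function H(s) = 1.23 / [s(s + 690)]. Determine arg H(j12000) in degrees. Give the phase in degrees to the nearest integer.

∠(j12000 + 690) = arctan(12000/690) = 86.71°
∠(j12000) = 90.00°
∠H(j12000) = − (86.71° + 90.00°) = -176.71°

-177°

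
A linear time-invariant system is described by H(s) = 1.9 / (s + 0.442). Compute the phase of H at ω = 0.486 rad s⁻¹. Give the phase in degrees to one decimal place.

∠(j0.486 + 0.442) = arctan(0.486/0.442) = 47.71°
∠H(j0.486) = −47.71° = -47.71°

-47.7°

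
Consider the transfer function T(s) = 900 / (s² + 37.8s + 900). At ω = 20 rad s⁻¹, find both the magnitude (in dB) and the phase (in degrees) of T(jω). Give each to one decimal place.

|T| = -0.1 dB, ∠T = -56.5°

|(j20)² + 37.8(j20) + 900| = |500 + j756| = 906.4
|T(j20)| = 900 / 906.4 = 0.99295
20 log₁₀(0.99295) = -0.06 dB
∠[(j20)² + 37.8(j20) + 900] = ∠[500 + j756] = 56.52°
∠T(j20) = −56.52° = -56.52°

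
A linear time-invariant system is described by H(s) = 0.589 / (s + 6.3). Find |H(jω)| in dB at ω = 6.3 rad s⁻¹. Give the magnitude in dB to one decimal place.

|j6.3 + 6.3| = √(6.3² + 6.3²) = 8.91
|H(j6.3)| = 0.589 / 8.91 = 0.066109
20 log₁₀(0.066109) = -23.59 dB

-23.6 dB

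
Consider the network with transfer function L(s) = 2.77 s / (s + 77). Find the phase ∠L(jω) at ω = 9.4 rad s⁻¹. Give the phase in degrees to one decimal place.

83.0 deg

∠(j9.4) = 90.00°
∠(j9.4 + 77) = arctan(9.4/77) = 6.96°
∠L(j9.4) = 90.00° − 6.96° = 83.04°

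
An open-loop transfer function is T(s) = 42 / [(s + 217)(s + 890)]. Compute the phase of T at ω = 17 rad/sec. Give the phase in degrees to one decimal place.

-5.6°

∠(j17 + 217) = arctan(17/217) = 4.48°
∠(j17 + 890) = arctan(17/890) = 1.09°
∠T(j17) = − (4.48° + 1.09°) = -5.57°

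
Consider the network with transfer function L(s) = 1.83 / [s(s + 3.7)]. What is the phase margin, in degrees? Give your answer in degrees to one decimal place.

82.5°

Gain crossover: |L(jω)| = 1 at ω ≈ 0.49 rad/s.
∠L(j0.49) = −90° − arctan(0.49/3.7) ≈ -97.55°
PM = 180° + (-97.55°) = 82.45°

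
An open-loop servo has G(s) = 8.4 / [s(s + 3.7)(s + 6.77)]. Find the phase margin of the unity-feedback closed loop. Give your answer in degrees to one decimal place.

82.0°

Gain crossover: |G(jω)| = 1 at ω ≈ 0.334 rad/s.
∠G(j0.334) = −90° − arctan(0.334/3.7) − arctan(0.334/6.77) ≈ -97.97°
PM = 180° + (-97.97°) = 82.03°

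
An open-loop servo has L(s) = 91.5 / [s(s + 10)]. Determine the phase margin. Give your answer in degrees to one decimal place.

Gain crossover: |L(jω)| = 1 at ω ≈ 7.37 rad/s.
∠L(j7.37) = −90° − arctan(7.37/10) ≈ -126.38°
PM = 180° + (-126.38°) = 53.62°

53.6 deg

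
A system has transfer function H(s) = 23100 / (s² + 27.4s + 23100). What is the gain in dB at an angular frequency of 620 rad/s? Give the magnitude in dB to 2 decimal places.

-23.89 dB

|(j620)² + 27.4(j620) + 23100| = |-3.613e+05 + j16988| = 3.617e+05
|H(j620)| = 23100 / 3.617e+05 = 0.063865
20 log₁₀(0.063865) = -23.895 dB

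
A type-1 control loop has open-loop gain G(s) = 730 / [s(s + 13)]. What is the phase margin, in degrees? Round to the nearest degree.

Gain crossover: |G(jω)| = 1 at ω ≈ 25.5 rad/sec.
∠G(j25.5) = −90° − arctan(25.5/13) ≈ -152.99°
PM = 180° + (-152.99°) = 27.01°

27°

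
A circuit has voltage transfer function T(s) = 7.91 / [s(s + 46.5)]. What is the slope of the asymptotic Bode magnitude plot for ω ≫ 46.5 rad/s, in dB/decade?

-40 dB/decade

With 0 zeros and 2 poles, the high-frequency asymptotic slope is 20 × (0 − 2) = -40 dB/decade.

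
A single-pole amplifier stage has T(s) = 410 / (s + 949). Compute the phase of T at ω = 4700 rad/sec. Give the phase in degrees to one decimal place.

-78.6°

∠(j4700 + 949) = arctan(4700/949) = 78.58°
∠T(j4700) = −78.58° = -78.58°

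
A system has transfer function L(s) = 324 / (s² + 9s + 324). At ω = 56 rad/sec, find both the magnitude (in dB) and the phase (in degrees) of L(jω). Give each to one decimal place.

|L| = -18.9 dB, ∠L = -169.8 deg

|(j56)² + 9(j56) + 324| = |-2812 + j504| = 2857
|L(j56)| = 324 / 2857 = 0.11341
20 log₁₀(0.11341) = -18.91 dB
∠[(j56)² + 9(j56) + 324] = ∠[-2812 + j504] = 169.84°
∠L(j56) = −169.84° = -169.84°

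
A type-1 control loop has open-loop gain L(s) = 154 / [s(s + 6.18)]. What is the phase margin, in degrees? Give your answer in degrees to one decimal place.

Gain crossover: |L(jω)| = 1 at ω ≈ 11.7 rad/s.
∠L(j11.7) = −90° − arctan(11.7/6.18) ≈ -152.09°
PM = 180° + (-152.09°) = 27.91°

27.9°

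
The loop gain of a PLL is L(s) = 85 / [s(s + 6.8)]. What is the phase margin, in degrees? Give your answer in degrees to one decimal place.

40.2°

Gain crossover: |L(jω)| = 1 at ω ≈ 8.06 rad/s.
∠L(j8.06) = −90° − arctan(8.06/6.8) ≈ -139.85°
PM = 180° + (-139.85°) = 40.15°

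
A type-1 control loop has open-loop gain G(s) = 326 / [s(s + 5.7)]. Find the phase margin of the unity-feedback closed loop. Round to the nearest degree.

Gain crossover: |G(jω)| = 1 at ω ≈ 17.6 rad/s.
∠G(j17.6) = −90° − arctan(17.6/5.7) ≈ -162.07°
PM = 180° + (-162.07°) = 17.93°

18°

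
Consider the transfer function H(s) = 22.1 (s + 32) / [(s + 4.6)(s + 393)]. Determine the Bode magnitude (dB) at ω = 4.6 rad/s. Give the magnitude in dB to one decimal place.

-11.1 dB

|j4.6 + 32| = √(4.6² + 32²) = 32.33
|j4.6 + 4.6| = √(4.6² + 4.6²) = 6.505
|j4.6 + 393| = √(4.6² + 393²) = 393
|H(j4.6)| = 22.1 × 32.33 / (6.505 × 393) = 0.27944
20 log₁₀(0.27944) = -11.07 dB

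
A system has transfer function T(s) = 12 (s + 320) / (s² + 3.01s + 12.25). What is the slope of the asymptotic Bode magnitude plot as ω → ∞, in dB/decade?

-20 dB/decade

With 1 zero and 2 poles, the high-frequency asymptotic slope is 20 × (1 − 2) = -20 dB/decade.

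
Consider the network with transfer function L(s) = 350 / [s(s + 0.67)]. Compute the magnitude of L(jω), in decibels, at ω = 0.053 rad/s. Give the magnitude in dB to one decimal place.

79.8 dB

|j0.053 + 0.67| = √(0.053² + 0.67²) = 0.6721
|j0.053| = 0.053
|L(j0.053)| = 350 / (0.6721 × 0.053) = 9825.7
20 log₁₀(9825.7) = 79.85 dB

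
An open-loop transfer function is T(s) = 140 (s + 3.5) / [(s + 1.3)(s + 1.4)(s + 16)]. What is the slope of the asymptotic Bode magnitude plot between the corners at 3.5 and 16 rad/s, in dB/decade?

-20 dB/decade

In this band the factors already past their corner are: zero at 3.5, pole at 1.3, pole at 1.4; net slope = -20 dB/decade.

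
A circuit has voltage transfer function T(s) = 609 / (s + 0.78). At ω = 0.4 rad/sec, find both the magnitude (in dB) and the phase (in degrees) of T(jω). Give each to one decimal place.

|T| = 56.8 dB, ∠T = -27.1°

|j0.4 + 0.78| = √(0.4² + 0.78²) = 0.8766
|T(j0.4)| = 609 / 0.8766 = 694.74
20 log₁₀(694.74) = 56.84 dB
∠(j0.4 + 0.78) = arctan(0.4/0.78) = 27.15°
∠T(j0.4) = −27.15° = -27.15°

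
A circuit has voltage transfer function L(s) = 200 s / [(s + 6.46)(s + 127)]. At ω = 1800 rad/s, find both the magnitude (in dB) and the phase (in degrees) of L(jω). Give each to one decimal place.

|L| = -19.1 dB, ∠L = -85.8°

|j1800| = 1800
|j1800 + 6.46| = √(1800² + 6.46²) = 1800
|j1800 + 127| = √(1800² + 127²) = 1804
|L(j1800)| = 200 × 1800 / (1800 × 1804) = 0.11083
20 log₁₀(0.11083) = -19.11 dB
∠(j1800) = 90.00°
∠(j1800 + 6.46) = arctan(1800/6.46) = 89.79°
∠(j1800 + 127) = arctan(1800/127) = 85.96°
∠L(j1800) = 90.00° − (89.79° + 85.96°) = -85.76°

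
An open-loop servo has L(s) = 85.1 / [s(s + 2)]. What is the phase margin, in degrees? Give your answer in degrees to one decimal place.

Gain crossover: |L(jω)| = 1 at ω ≈ 9.12 rad/s.
∠L(j9.12) = −90° − arctan(9.12/2) ≈ -167.63°
PM = 180° + (-167.63°) = 12.37°

12.4 deg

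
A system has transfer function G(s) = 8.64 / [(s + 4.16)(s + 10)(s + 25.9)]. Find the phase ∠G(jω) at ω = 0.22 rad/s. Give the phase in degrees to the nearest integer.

-5 deg

∠(j0.22 + 4.16) = arctan(0.22/4.16) = 3.03°
∠(j0.22 + 10) = arctan(0.22/10) = 1.26°
∠(j0.22 + 25.9) = arctan(0.22/25.9) = 0.49°
∠G(j0.22) = − (3.03° + 1.26° + 0.49°) = -4.77°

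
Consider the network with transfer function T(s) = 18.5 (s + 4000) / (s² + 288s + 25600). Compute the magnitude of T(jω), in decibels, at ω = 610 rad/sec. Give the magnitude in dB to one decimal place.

-14.3 dB

|j610 + 4000| = √(610² + 4000²) = 4046
|(j610)² + 288(j610) + 25600| = |-3.465e+05 + j1.7568e+05| = 3.885e+05
|T(j610)| = 18.5 × 4046 / 3.885e+05 = 0.19268
20 log₁₀(0.19268) = -14.30 dB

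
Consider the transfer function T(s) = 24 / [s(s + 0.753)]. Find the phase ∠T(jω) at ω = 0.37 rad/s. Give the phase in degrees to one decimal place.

-116.2 deg

∠(j0.37 + 0.753) = arctan(0.37/0.753) = 26.17°
∠(j0.37) = 90.00°
∠T(j0.37) = − (26.17° + 90.00°) = -116.17°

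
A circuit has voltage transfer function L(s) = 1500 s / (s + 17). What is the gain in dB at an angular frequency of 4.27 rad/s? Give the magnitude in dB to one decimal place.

51.3 dB

|j4.27| = 4.27
|j4.27 + 17| = √(4.27² + 17²) = 17.53
|L(j4.27)| = 1500 × 4.27 / 17.53 = 365.41
20 log₁₀(365.41) = 51.26 dB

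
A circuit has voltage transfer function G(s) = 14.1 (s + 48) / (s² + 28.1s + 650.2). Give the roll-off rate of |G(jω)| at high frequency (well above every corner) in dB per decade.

With 1 zero and 2 poles, the high-frequency asymptotic slope is 20 × (1 − 2) = -20 dB/decade.

-20 dB/decade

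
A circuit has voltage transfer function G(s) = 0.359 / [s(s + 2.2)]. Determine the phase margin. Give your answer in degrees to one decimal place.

Gain crossover: |G(jω)| = 1 at ω ≈ 0.163 rad/s.
∠G(j0.163) = −90° − arctan(0.163/2.2) ≈ -94.23°
PM = 180° + (-94.23°) = 85.77°

85.8°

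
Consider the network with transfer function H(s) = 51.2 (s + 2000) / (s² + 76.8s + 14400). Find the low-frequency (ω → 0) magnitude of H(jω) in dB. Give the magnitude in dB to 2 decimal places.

H(0) = 51.2 × 2000 / 14400 = 7.1111
20 log₁₀(7.1111) = 17.039 dB

17.04 dB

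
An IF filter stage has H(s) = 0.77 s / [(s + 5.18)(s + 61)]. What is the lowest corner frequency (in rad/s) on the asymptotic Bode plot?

Break frequencies occur at each pole and zero magnitude: 5.18 rad/s, 61 rad/s.
The lowest is 5.18 rad/s.

5.18 rad/s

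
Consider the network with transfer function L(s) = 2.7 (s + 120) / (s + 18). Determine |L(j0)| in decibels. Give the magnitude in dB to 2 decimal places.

L(0) = 2.7 × 120 / 18 = 18
20 log₁₀(18) = 25.105 dB

25.11 dB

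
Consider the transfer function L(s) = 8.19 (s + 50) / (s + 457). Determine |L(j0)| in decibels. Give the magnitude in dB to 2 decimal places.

L(0) = 8.19 × 50 / 457 = 0.89606
20 log₁₀(0.89606) = -0.953 dB

-0.95 dB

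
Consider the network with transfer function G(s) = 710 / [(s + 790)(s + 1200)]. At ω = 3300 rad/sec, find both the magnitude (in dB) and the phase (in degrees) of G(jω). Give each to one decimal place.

|j3300 + 790| = √(3300² + 790²) = 3393
|j3300 + 1200| = √(3300² + 1200²) = 3511
|G(j3300)| = 710 / (3393 × 3511) = 5.9588e-05
20 log₁₀(5.9588e-05) = -84.50 dB
∠(j3300 + 790) = arctan(3300/790) = 76.54°
∠(j3300 + 1200) = arctan(3300/1200) = 70.02°
∠G(j3300) = − (76.54° + 70.02°) = -146.55°

|G| = -84.5 dB, ∠G = -146.6°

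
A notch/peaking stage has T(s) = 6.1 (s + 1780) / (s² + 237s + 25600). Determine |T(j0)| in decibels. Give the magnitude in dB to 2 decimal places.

-7.45 dB

T(0) = 6.1 × 1780 / 25600 = 0.42414
20 log₁₀(0.42414) = -7.450 dB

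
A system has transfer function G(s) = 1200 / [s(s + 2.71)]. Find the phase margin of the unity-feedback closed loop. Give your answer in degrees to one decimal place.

4.5°

Gain crossover: |G(jω)| = 1 at ω ≈ 34.6 rad/sec.
∠G(j34.6) = −90° − arctan(34.6/2.71) ≈ -175.52°
PM = 180° + (-175.52°) = 4.48°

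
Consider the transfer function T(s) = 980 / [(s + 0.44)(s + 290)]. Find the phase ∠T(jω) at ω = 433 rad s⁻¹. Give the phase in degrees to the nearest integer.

-146 deg

∠(j433 + 0.44) = arctan(433/0.44) = 89.94°
∠(j433 + 290) = arctan(433/290) = 56.19°
∠T(j433) = − (89.94° + 56.19°) = -146.13°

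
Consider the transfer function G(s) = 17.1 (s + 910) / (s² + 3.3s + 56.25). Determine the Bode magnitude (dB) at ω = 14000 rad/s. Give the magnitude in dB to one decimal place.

|j14000 + 910| = √(14000² + 910²) = 1.403e+04
|(j14000)² + 3.3(j14000) + 56.25| = |-1.96e+08 + j46200| = 1.96e+08
|G(j14000)| = 17.1 × 1.403e+04 / 1.96e+08 = 0.001224
20 log₁₀(0.001224) = -58.24 dB

-58.2 dB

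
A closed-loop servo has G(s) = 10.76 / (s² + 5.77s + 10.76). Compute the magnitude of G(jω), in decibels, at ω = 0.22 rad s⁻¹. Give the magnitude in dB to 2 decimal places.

-0.02 dB

|(j0.22)² + 5.77(j0.22) + 10.76| = |10.712 + j1.2694| = 10.79
|G(j0.22)| = 10.76 / 10.79 = 0.99754
20 log₁₀(0.99754) = -0.021 dB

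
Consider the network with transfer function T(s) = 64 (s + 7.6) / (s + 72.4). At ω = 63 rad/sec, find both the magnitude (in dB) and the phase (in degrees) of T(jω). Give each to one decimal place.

|T| = 32.5 dB, ∠T = 42.1°

|j63 + 7.6| = √(63² + 7.6²) = 63.46
|j63 + 72.4| = √(63² + 72.4²) = 95.97
|T(j63)| = 64 × 63.46 / 95.97 = 42.317
20 log₁₀(42.317) = 32.53 dB
∠(j63 + 7.6) = arctan(63/7.6) = 83.12°
∠(j63 + 72.4) = arctan(63/72.4) = 41.03°
∠T(j63) = 83.12° − 41.03° = 42.09°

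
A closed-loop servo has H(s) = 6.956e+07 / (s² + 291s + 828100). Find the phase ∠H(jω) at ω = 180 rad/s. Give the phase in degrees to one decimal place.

-3.8 deg

∠[(j180)² + 291(j180) + 828100] = ∠[7.957e+05 + j52380] = 3.77°
∠H(j180) = −3.77° = -3.77°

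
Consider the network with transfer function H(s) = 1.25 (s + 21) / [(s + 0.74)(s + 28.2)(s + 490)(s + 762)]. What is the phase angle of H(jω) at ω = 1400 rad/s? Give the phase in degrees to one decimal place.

-221.8°

∠(j1400 + 21) = arctan(1400/21) = 89.14°
∠(j1400 + 0.74) = arctan(1400/0.74) = 89.97°
∠(j1400 + 28.2) = arctan(1400/28.2) = 88.85°
∠(j1400 + 490) = arctan(1400/490) = 70.71°
∠(j1400 + 762) = arctan(1400/762) = 61.44°
∠H(j1400) = 89.14° − (89.97° + 88.85° + 70.71° + 61.44°) = -221.83°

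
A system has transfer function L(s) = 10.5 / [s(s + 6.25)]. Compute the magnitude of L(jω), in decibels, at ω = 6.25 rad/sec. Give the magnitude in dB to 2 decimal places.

-14.42 dB

|j6.25 + 6.25| = √(6.25² + 6.25²) = 8.839
|j6.25| = 6.25
|L(j6.25)| = 10.5 / (8.839 × 6.25) = 0.19007
20 log₁₀(0.19007) = -14.422 dB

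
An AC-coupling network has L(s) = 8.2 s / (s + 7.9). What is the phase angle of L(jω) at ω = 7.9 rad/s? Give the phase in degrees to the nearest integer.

45°

∠(j7.9) = 90.00°
∠(j7.9 + 7.9) = arctan(7.9/7.9) = 45.00°
∠L(j7.9) = 90.00° − 45.00° = 45.00°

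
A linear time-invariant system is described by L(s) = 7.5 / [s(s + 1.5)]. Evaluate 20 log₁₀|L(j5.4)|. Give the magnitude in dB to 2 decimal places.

-12.12 dB

|j5.4 + 1.5| = √(5.4² + 1.5²) = 5.604
|j5.4| = 5.4
|L(j5.4)| = 7.5 / (5.604 × 5.4) = 0.24782
20 log₁₀(0.24782) = -12.117 dB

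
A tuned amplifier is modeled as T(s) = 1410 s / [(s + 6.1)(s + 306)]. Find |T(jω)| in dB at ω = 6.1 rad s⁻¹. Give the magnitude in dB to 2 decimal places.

10.26 dB

|j6.1| = 6.1
|j6.1 + 6.1| = √(6.1² + 6.1²) = 8.627
|j6.1 + 306| = √(6.1² + 306²) = 306.1
|T(j6.1)| = 1410 × 6.1 / (8.627 × 306.1) = 3.2576
20 log₁₀(3.2576) = 10.258 dB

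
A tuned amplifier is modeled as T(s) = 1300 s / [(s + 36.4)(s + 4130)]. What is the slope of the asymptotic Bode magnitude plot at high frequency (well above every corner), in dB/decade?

-20 dB/decade

With 1 zero and 2 poles, the high-frequency asymptotic slope is 20 × (1 − 2) = -20 dB/decade.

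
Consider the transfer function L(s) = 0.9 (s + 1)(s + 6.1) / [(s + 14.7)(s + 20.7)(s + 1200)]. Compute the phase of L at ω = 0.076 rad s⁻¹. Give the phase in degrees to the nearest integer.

∠(j0.076 + 1) = arctan(0.076/1) = 4.35°
∠(j0.076 + 6.1) = arctan(0.076/6.1) = 0.71°
∠(j0.076 + 14.7) = arctan(0.076/14.7) = 0.30°
∠(j0.076 + 20.7) = arctan(0.076/20.7) = 0.21°
∠(j0.076 + 1200) = arctan(0.076/1200) = 0.00°
∠L(j0.076) = 4.35° + 0.71° − (0.30° + 0.21° + 0.00°) = 4.55°

5 deg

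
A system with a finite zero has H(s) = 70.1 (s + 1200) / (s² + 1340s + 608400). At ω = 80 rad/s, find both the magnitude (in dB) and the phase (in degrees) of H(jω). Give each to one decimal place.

|H| = -17.2 dB, ∠H = -6.3°

|j80 + 1200| = √(80² + 1200²) = 1203
|(j80)² + 1340(j80) + 608400| = |6.02e+05 + j1.072e+05| = 6.115e+05
|H(j80)| = 70.1 × 1203 / 6.115e+05 = 0.13788
20 log₁₀(0.13788) = -17.21 dB
∠(j80 + 1200) = arctan(80/1200) = 3.81°
∠[(j80)² + 1340(j80) + 608400] = ∠[6.02e+05 + j1.072e+05] = 10.10°
∠H(j80) = 3.81° − 10.10° = -6.28°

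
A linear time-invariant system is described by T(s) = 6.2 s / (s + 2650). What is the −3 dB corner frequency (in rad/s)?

2650 rad/s

For a single-pole high-pass, the −3 dB point is at the pole: ω = 2650 rad/s.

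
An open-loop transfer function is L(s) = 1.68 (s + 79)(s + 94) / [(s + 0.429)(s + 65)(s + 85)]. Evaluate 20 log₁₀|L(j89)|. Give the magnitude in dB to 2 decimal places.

-33.38 dB

|j89 + 79| = √(89² + 79²) = 119
|j89 + 94| = √(89² + 94²) = 129.4
|j89 + 0.429| = √(89² + 0.429²) = 89
|j89 + 65| = √(89² + 65²) = 110.2
|j89 + 85| = √(89² + 85²) = 123.1
|L(j89)| = 1.68 × 119 × 129.4 / (89 × 110.2 × 123.1) = 0.021439
20 log₁₀(0.021439) = -33.376 dB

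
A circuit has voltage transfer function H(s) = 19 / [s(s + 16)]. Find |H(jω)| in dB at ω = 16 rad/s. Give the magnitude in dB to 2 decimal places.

-25.60 dB

|j16 + 16| = √(16² + 16²) = 22.63
|j16| = 16
|H(j16)| = 19 / (22.63 × 16) = 0.052481
20 log₁₀(0.052481) = -25.600 dB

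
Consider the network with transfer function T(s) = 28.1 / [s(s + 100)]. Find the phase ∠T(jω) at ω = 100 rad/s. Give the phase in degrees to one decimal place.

∠(j100 + 100) = arctan(100/100) = 45.00°
∠(j100) = 90.00°
∠T(j100) = − (45.00° + 90.00°) = -135.00°

-135.0°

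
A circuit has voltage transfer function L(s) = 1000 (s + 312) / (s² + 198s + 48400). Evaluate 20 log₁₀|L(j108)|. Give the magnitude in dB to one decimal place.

17.8 dB

|j108 + 312| = √(108² + 312²) = 330.2
|(j108)² + 198(j108) + 48400| = |36736 + j21384| = 4.251e+04
|L(j108)| = 1000 × 330.2 / 4.251e+04 = 7.7674
20 log₁₀(7.7674) = 17.81 dB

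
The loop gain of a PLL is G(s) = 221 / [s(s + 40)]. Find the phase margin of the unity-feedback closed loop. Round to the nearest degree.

Gain crossover: |G(jω)| = 1 at ω ≈ 5.47 rad/s.
∠G(j5.47) = −90° − arctan(5.47/40) ≈ -97.79°
PM = 180° + (-97.79°) = 82.21°

82°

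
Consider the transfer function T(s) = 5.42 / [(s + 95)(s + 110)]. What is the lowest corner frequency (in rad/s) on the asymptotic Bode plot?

95 rad/s

Break frequencies occur at each pole and zero magnitude: 95 rad/s, 110 rad/s.
The lowest is 95 rad/s.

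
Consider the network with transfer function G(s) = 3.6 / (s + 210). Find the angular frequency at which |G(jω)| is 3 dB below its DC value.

For a single-pole low-pass, the −3 dB point is at the pole: ω = 210 rad/sec.

210 rad/sec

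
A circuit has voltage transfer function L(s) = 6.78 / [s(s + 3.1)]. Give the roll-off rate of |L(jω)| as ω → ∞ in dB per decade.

With 0 zeros and 2 poles, the high-frequency asymptotic slope is 20 × (0 − 2) = -40 dB/decade.

-40 dB/decade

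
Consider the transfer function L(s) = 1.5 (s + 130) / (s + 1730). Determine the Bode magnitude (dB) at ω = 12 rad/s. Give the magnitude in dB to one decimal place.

-18.9 dB

|j12 + 130| = √(12² + 130²) = 130.6
|j12 + 1730| = √(12² + 1730²) = 1730
|L(j12)| = 1.5 × 130.6 / 1730 = 0.11319
20 log₁₀(0.11319) = -18.92 dB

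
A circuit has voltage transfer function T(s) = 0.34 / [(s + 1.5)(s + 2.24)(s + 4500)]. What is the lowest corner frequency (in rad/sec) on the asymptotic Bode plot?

Break frequencies occur at each pole and zero magnitude: 1.5 rad/sec, 2.24 rad/sec, 4500 rad/sec.
The lowest is 1.5 rad/sec.

1.5 rad/sec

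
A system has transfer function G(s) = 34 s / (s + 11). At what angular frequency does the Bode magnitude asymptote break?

The single real pole at s = −11 gives a corner at ω = 11 rad/s.

11 rad/s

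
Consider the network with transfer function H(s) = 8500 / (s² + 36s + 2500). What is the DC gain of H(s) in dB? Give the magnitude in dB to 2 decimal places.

H(0) = 8500 / 2500 = 3.4
20 log₁₀(3.4) = 10.630 dB

10.63 dB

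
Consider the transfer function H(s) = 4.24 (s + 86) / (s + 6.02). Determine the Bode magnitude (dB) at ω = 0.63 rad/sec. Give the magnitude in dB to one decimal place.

35.6 dB

|j0.63 + 86| = √(0.63² + 86²) = 86
|j0.63 + 6.02| = √(0.63² + 6.02²) = 6.053
|H(j0.63)| = 4.24 × 86 / 6.053 = 60.244
20 log₁₀(60.244) = 35.60 dB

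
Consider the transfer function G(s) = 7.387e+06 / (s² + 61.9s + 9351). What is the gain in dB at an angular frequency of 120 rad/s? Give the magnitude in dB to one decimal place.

|(j120)² + 61.9(j120) + 9351| = |-5049 + j7428| = 8982
|G(j120)| = 7.387e+06 / 8982 = 822.47
20 log₁₀(822.47) = 58.30 dB

58.3 dB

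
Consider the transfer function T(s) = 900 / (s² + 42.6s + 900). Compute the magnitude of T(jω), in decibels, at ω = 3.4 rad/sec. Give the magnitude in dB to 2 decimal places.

-0.00 dB

|(j3.4)² + 42.6(j3.4) + 900| = |888.44 + j144.84| = 900.2
|T(j3.4)| = 900 / 900.2 = 0.99981
20 log₁₀(0.99981) = -0.002 dB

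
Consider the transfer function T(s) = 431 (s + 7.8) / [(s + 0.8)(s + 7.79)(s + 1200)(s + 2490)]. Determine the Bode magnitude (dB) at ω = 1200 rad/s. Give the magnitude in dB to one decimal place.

-142.3 dB

|j1200 + 7.8| = √(1200² + 7.8²) = 1200
|j1200 + 0.8| = √(1200² + 0.8²) = 1200
|j1200 + 7.79| = √(1200² + 7.79²) = 1200
|j1200 + 1200| = √(1200² + 1200²) = 1697
|j1200 + 2490| = √(1200² + 2490²) = 2764
|T(j1200)| = 431 × 1200 / (1200 × 1200 × 1697 × 2764) = 7.6569e-08
20 log₁₀(7.6569e-08) = -142.32 dB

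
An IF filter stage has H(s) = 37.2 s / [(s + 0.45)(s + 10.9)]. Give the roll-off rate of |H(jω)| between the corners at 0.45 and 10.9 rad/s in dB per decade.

In this band the factors already past their corner are: 1 differentiator zero, pole at 0.45; net slope = 0 dB/decade.

0 dB/decade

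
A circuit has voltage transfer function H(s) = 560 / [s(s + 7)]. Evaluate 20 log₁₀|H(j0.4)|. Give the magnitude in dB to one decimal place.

46.0 dB

|j0.4 + 7| = √(0.4² + 7²) = 7.011
|j0.4| = 0.4
|H(j0.4)| = 560 / (7.011 × 0.4) = 199.67
20 log₁₀(199.67) = 46.01 dB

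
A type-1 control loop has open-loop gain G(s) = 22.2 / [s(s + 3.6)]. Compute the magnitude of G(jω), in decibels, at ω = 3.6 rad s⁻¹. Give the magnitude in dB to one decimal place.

|j3.6 + 3.6| = √(3.6² + 3.6²) = 5.091
|j3.6| = 3.6
|G(j3.6)| = 22.2 / (5.091 × 3.6) = 1.2112
20 log₁₀(1.2112) = 1.66 dB

1.7 dB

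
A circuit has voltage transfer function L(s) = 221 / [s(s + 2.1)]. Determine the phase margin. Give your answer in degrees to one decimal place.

Gain crossover: |L(jω)| = 1 at ω ≈ 14.8 rad/sec.
∠L(j14.8) = −90° − arctan(14.8/2.1) ≈ -171.92°
PM = 180° + (-171.92°) = 8.08°

8.1°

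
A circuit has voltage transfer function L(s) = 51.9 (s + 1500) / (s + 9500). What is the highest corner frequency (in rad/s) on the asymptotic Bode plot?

9500 rad/s

Break frequencies occur at each pole and zero magnitude: 1500 rad/s, 9500 rad/s.
The highest is 9500 rad/s.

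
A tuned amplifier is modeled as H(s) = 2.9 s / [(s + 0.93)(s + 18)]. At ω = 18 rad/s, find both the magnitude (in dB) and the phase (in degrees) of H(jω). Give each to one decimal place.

|j18| = 18
|j18 + 0.93| = √(18² + 0.93²) = 18.02
|j18 + 18| = √(18² + 18²) = 25.46
|H(j18)| = 2.9 × 18 / (18.02 × 25.46) = 0.11377
20 log₁₀(0.11377) = -18.88 dB
∠(j18) = 90.00°
∠(j18 + 0.93) = arctan(18/0.93) = 87.04°
∠(j18 + 18) = arctan(18/18) = 45.00°
∠H(j18) = 90.00° − (87.04° + 45.00°) = -42.04°

|H| = -18.9 dB, ∠H = -42.0 deg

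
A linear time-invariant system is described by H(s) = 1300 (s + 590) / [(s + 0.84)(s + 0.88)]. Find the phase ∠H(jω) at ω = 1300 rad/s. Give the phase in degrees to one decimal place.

∠(j1300 + 590) = arctan(1300/590) = 65.59°
∠(j1300 + 0.84) = arctan(1300/0.84) = 89.96°
∠(j1300 + 0.88) = arctan(1300/0.88) = 89.96°
∠H(j1300) = 65.59° − (89.96° + 89.96°) = -114.33°

-114.3°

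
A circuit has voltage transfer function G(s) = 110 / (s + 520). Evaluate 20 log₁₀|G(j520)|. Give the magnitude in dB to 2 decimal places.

-16.50 dB

|j520 + 520| = √(520² + 520²) = 735.4
|G(j520)| = 110 / 735.4 = 0.14958
20 log₁₀(0.14958) = -16.503 dB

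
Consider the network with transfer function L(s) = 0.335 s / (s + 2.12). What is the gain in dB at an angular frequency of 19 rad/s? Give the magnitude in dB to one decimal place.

|j19| = 19
|j19 + 2.12| = √(19² + 2.12²) = 19.12
|L(j19)| = 0.335 × 19 / 19.12 = 0.33293
20 log₁₀(0.33293) = -9.55 dB

-9.6 dB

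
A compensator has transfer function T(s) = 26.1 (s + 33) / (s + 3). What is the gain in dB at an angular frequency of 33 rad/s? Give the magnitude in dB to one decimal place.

31.3 dB

|j33 + 33| = √(33² + 33²) = 46.67
|j33 + 3| = √(33² + 3²) = 33.14
|T(j33)| = 26.1 × 46.67 / 33.14 = 36.759
20 log₁₀(36.759) = 31.31 dB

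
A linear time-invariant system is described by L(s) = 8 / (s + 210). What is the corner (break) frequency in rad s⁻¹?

210 rad s⁻¹

The single real pole at s = −210 gives a corner at ω = 210 rad s⁻¹.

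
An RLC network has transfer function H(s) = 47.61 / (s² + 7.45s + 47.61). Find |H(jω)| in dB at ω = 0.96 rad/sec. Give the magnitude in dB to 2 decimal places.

0.07 dB

|(j0.96)² + 7.45(j0.96) + 47.61| = |46.688 + j7.152| = 47.23
|H(j0.96)| = 47.61 / 47.23 = 1.008
20 log₁₀(1.008) = 0.069 dB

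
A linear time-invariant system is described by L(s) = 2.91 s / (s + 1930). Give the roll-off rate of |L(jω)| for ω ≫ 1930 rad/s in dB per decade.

0 dB/decade

With 1 zero and 1 pole, the high-frequency asymptotic slope is 20 × (1 − 1) = 0 dB/decade.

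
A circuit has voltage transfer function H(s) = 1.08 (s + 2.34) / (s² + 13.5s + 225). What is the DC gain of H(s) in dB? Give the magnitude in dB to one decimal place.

-39.0 dB

H(0) = 1.08 × 2.34 / 225 = 0.011232
20 log₁₀(0.011232) = -38.99 dB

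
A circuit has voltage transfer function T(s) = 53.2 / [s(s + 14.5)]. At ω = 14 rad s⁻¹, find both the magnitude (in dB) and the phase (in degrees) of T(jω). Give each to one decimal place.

|j14 + 14.5| = √(14² + 14.5²) = 20.16
|j14| = 14
|T(j14)| = 53.2 / (20.16 × 14) = 0.18853
20 log₁₀(0.18853) = -14.49 dB
∠(j14 + 14.5) = arctan(14/14.5) = 43.99°
∠(j14) = 90.00°
∠T(j14) = − (43.99° + 90.00°) = -133.99°

|T| = -14.5 dB, ∠T = -134.0°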